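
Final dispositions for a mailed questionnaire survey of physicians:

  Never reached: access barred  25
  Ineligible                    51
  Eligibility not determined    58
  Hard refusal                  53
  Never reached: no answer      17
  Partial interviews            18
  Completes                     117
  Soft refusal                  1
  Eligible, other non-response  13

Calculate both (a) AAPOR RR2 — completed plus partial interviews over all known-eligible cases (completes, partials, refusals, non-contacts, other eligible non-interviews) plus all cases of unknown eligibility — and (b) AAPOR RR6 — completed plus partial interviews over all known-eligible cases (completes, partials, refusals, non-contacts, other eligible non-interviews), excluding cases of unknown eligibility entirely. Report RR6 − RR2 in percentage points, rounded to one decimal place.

10.6

Refusal or break-off = 53 + 1 = 54
Never reached = 17 + 25 = 42
Num → 117 + 18 = 135
Base → 117 + 18 + 54 + 42 + 13 + 58 = 302
RR2 = 135 / 302 = 0.4470
Base → 117 + 18 + 54 + 42 + 13 = 244
RR6 = 135 / 244 = 0.5533
Difference = 55.33 − 44.70 = 10.63 percentage points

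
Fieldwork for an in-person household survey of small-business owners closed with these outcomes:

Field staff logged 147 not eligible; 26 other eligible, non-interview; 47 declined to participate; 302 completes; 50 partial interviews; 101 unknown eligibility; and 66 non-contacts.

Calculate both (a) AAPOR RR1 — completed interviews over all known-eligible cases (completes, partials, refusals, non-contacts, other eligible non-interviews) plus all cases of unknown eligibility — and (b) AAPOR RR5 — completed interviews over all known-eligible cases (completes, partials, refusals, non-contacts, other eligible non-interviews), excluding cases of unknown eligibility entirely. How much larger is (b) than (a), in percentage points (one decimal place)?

Top: 302
Denom: 302 + 50 + 47 + 66 + 26 + 101 = 592
RR1 = 302 / 592 = 0.5101
Denom: 302 + 50 + 47 + 66 + 26 = 491
RR5 = 302 / 491 = 0.6151
Difference = 61.51 − 51.01 = 10.50 percentage points

10.5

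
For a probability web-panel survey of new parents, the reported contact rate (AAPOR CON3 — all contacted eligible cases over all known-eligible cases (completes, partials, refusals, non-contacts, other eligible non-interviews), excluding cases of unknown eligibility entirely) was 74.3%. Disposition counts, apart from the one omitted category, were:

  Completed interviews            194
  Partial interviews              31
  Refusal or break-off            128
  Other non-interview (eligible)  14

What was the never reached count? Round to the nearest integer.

127

Top: 194 + 31 + 128 + 14 = 367
CON3 = 367 / D = 0.743
D = 367 / 0.743 = 493.9
Other denominator terms total 367
never reached = 493.9 − 367 ≈ 127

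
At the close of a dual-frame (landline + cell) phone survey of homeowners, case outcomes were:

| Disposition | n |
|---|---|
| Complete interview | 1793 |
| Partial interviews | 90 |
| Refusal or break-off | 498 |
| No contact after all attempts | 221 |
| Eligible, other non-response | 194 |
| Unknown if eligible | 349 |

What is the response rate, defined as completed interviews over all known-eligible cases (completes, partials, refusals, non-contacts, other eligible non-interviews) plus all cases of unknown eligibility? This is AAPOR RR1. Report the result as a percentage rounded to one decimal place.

Numerator: 1793
Denom: 1793 + 90 + 498 + 221 + 194 + 349 = 3145
RR1 = 1793 / 3145 = 0.5701

57.0%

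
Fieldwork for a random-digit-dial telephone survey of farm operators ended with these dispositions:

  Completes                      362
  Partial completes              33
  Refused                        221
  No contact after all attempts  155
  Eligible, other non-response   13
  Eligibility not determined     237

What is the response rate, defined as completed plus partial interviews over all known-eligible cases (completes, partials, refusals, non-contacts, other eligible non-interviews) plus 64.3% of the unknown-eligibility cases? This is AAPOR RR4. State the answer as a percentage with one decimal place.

Top = 362 + 33 = 395
Known eligible = 362 + 33 + 221 + 155 + 13 = 784
Estimated eligible among unknowns = 0.6430 × 237 = 152.39
Denom = 784 + 152.39 = 936.39
RR4 = 395 / 936.39 = 0.4218

42.2%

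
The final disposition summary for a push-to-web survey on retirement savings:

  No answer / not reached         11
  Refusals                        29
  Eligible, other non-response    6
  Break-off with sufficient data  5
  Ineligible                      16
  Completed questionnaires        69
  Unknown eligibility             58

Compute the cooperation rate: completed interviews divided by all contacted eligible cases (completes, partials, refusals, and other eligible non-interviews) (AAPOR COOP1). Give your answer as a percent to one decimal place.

63.3%

Top: 69
Denom: 69 + 5 + 29 + 6 = 109
COOP1 = 69 / 109 = 0.6330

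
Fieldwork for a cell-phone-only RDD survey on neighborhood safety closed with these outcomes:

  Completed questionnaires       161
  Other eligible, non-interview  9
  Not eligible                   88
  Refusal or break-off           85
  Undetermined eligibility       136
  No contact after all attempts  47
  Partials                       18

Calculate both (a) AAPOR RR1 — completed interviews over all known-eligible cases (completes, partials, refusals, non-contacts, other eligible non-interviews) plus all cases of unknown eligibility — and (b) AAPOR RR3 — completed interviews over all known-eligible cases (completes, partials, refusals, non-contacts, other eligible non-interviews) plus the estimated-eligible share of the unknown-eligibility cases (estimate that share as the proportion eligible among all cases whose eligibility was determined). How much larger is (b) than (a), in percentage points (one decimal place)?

2.4

Num: 161
Denom: 161 + 18 + 85 + 47 + 9 + 136 = 456
RR1 = 161 / 456 = 0.3531
Eligible (known): 161 + 18 + 85 + 47 + 9 = 320
e = 320 / (320 + 88) = 320 / 408 = 0.7843
Estimated eligible among unknowns: 0.7843 × 136 = 106.66
Denom: 320 + 106.66 = 426.66
RR3 = 161 / 426.66 = 0.3773
Difference = 37.73 − 35.31 = 2.42 percentage points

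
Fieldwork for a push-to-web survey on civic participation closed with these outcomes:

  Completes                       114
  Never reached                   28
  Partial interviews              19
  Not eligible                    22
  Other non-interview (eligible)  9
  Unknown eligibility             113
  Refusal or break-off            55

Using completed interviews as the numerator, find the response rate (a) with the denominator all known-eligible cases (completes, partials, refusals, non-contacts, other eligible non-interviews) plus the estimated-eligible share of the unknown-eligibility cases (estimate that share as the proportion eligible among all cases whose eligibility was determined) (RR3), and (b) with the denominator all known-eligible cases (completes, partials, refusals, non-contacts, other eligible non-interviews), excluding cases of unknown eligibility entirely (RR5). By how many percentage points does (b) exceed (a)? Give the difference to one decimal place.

15.9

Num: 114
Known eligible: 114 + 19 + 55 + 28 + 9 = 225
e = 225 / (225 + 22) = 225 / 247 = 0.9109
Estimated eligible among unknowns: 0.9109 × 113 = 102.93
Base: 225 + 102.93 = 327.93
RR3 = 114 / 327.93 = 0.3476
Base: 114 + 19 + 55 + 28 + 9 = 225
RR5 = 114 / 225 = 0.5067
Difference = 50.67 − 34.76 = 15.91 percentage points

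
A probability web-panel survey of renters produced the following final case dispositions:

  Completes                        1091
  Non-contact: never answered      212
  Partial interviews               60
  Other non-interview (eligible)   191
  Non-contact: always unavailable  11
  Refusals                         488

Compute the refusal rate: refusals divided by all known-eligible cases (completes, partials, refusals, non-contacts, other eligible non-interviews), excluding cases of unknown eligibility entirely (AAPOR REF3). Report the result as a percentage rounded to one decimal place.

No contact after all attempts = 212 + 11 = 223
Num: 488
Base: 1091 + 60 + 488 + 223 + 191 = 2053
REF3 = 488 / 2053 = 0.2377

23.8%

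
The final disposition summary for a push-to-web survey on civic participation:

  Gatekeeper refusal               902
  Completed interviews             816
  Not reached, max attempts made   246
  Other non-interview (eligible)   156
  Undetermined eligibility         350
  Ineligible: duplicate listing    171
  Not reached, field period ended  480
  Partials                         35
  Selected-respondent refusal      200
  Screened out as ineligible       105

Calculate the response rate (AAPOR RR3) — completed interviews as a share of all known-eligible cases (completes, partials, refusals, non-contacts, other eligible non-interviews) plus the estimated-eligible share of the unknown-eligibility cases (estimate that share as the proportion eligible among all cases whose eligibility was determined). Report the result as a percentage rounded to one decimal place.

Refusal or break-off = 902 + 200 = 1102
Non-contacts = 480 + 246 = 726
Ineligible = 105 + 171 = 276
Num: 816
Eligible (known): 816 + 35 + 1102 + 726 + 156 = 2835
e = 2835 / (2835 + 276) = 2835 / 3111 = 0.9113
Estimated eligible among unknowns: 0.9113 × 350 = 318.95
Denominator: 2835 + 318.95 = 3153.95
RR3 = 816 / 3153.95 = 0.2587

25.9%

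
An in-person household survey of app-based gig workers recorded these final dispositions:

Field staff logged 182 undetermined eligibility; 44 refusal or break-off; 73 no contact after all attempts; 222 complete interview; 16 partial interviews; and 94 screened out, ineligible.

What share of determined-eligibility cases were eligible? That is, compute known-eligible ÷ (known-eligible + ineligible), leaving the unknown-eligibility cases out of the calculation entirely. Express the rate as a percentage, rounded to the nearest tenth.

Known eligible → 222 + 16 + 44 + 73 = 355
e = 355 / (355 + 94) = 355 / 449 = 0.7906

79.1%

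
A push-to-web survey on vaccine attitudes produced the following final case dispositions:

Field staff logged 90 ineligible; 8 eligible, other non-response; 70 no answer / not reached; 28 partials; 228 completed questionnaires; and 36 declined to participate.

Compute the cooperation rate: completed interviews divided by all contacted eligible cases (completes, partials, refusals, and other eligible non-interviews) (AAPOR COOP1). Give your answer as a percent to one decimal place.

Num: 228
Denom: 228 + 28 + 36 + 8 = 300
COOP1 = 228 / 300 = 0.7600

76.0%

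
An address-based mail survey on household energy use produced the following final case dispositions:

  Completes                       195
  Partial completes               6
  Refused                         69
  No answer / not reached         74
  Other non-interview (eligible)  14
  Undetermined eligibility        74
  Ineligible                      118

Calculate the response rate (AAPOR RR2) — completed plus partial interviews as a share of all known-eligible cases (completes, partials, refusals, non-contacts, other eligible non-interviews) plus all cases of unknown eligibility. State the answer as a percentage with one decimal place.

46.5%

Num = 195 + 6 = 201
Denominator = 195 + 6 + 69 + 74 + 14 + 74 = 432
RR2 = 201 / 432 = 0.4653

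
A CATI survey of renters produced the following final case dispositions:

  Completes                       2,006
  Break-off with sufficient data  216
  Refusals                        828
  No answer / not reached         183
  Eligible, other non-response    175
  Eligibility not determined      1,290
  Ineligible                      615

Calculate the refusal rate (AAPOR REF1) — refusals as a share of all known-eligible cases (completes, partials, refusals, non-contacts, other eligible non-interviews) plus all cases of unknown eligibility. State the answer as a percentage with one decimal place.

Top: 828
Denominator: 2006 + 216 + 828 + 183 + 175 + 1290 = 4698
REF1 = 828 / 4698 = 0.1762

17.6%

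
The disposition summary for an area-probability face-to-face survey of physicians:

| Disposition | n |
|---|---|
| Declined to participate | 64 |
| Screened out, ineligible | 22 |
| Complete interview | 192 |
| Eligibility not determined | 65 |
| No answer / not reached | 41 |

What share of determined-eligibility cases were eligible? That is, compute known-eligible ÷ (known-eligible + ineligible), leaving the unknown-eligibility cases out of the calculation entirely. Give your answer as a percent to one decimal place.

93.1%

Known eligible: 192 + 64 + 41 = 297
e = 297 / (297 + 22) = 297 / 319 = 0.9310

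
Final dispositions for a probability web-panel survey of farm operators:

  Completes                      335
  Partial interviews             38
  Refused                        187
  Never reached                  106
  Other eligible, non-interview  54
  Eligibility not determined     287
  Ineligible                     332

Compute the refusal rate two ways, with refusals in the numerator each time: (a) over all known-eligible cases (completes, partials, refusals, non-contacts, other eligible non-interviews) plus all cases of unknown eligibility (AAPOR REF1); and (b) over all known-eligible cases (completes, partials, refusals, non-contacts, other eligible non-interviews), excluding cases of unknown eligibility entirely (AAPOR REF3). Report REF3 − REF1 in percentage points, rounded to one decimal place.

Top: 187
Denominator: 335 + 38 + 187 + 106 + 54 + 287 = 1007
REF1 = 187 / 1007 = 0.1857
Denominator: 335 + 38 + 187 + 106 + 54 = 720
REF3 = 187 / 720 = 0.2597
Difference = 25.97 − 18.57 = 7.40 percentage points

7.4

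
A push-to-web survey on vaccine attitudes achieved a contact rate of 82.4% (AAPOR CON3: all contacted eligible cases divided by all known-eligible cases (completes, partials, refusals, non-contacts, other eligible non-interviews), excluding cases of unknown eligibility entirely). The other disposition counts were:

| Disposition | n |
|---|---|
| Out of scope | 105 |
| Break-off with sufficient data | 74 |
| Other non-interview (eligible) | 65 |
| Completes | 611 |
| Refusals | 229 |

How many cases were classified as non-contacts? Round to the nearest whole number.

209

Num: 611 + 74 + 229 + 65 = 979
CON3 = 979 / D = 0.824
D = 979 / 0.824 = 1188.1
Remaining denominator categories sum to 979
non-contacts = 1188.1 − 979 ≈ 209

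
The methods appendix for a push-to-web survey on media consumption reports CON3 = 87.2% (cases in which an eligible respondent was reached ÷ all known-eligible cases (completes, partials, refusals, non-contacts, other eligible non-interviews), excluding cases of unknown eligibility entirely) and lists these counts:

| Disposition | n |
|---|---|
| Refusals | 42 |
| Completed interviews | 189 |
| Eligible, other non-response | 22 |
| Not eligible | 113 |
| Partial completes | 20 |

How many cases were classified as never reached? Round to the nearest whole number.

40

Num: 189 + 20 + 42 + 22 = 273
CON3 = 273 / D = 0.872
D = 273 / 0.872 = 313.1
Rest of base = 273
never reached = 313.1 − 273 ≈ 40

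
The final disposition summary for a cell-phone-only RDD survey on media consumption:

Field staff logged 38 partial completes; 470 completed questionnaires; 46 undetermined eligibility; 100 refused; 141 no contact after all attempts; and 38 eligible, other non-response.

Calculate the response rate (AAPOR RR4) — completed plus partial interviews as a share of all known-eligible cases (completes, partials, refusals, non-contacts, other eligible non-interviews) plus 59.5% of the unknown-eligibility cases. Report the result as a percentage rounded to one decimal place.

62.4%

Top = 470 + 38 = 508
Determined eligible = 470 + 38 + 100 + 141 + 38 = 787
e × U = 0.5950 × 46 = 27.37
Base = 787 + 27.37 = 814.37
RR4 = 508 / 814.37 = 0.6238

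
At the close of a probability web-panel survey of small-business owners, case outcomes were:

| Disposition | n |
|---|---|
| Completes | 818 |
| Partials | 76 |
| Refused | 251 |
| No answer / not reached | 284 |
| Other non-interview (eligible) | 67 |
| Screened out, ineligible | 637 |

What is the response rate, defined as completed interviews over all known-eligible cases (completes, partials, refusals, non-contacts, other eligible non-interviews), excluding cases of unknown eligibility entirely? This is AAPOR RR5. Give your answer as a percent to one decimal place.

Num = 818
Base = 818 + 76 + 251 + 284 + 67 = 1496
RR5 = 818 / 1496 = 0.5468

54.7%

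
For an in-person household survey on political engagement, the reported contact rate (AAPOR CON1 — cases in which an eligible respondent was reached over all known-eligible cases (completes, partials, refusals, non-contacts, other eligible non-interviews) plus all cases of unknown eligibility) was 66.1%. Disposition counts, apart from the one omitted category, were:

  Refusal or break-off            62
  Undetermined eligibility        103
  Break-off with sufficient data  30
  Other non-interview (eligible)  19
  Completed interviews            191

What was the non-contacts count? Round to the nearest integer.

Top → 191 + 30 + 62 + 19 = 302
CON1 = 302 / D = 0.661
D = 302 / 0.661 = 456.9
Rest of base = 405
non-contacts = 456.9 − 405 ≈ 52

52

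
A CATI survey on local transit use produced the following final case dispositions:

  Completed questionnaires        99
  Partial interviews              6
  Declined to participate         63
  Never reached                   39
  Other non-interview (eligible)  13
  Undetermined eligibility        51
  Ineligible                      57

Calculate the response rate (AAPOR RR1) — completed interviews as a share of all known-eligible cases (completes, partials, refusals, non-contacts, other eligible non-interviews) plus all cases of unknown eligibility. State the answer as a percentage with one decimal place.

36.5%

Num → 99
Denominator → 99 + 6 + 63 + 39 + 13 + 51 = 271
RR1 = 99 / 271 = 0.3653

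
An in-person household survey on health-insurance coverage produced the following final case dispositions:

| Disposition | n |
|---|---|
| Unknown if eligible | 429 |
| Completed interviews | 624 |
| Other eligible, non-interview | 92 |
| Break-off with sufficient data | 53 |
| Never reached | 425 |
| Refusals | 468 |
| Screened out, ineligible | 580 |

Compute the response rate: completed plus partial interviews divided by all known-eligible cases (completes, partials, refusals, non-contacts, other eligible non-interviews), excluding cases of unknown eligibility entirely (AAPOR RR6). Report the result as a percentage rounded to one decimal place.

40.7%

Top → 624 + 53 = 677
Denom → 624 + 53 + 468 + 425 + 92 = 1662
RR6 = 677 / 1662 = 0.4073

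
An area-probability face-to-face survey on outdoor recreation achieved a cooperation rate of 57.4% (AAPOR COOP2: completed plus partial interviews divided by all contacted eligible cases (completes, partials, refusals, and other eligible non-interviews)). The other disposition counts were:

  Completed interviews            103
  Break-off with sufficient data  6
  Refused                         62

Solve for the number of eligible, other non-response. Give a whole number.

Num → 103 + 6 = 109
COOP2 = 109 / D = 0.574
D = 109 / 0.574 = 189.9
Remaining denominator categories sum to 171
eligible, other non-response = 189.9 − 171 ≈ 19

19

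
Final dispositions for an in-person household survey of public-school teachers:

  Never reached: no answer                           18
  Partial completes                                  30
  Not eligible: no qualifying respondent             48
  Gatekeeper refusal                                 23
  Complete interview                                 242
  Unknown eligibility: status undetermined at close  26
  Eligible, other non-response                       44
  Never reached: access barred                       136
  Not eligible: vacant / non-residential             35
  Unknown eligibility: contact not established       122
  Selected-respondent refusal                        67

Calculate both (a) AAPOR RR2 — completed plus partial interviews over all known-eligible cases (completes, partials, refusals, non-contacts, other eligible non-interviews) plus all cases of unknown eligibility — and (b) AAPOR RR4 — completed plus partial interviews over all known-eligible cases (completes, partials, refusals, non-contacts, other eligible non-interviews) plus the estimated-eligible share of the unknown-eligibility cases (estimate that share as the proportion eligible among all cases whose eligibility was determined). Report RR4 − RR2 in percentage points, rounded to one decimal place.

Refused = 23 + 67 = 90
No answer / not reached = 18 + 136 = 154
Undetermined eligibility = 122 + 26 = 148
Out of scope = 48 + 35 = 83
Numerator → 242 + 30 = 272
Denominator → 242 + 30 + 90 + 154 + 44 + 148 = 708
RR2 = 272 / 708 = 0.3842
Determined eligible → 242 + 30 + 90 + 154 + 44 = 560
e = 560 / (560 + 83) = 560 / 643 = 0.8709
Eligible share of unknowns → 0.8709 × 148 = 128.89
Denominator → 560 + 128.89 = 688.89
RR4 = 272 / 688.89 = 0.3948
Difference = 39.48 − 38.42 = 1.06 percentage points

1.1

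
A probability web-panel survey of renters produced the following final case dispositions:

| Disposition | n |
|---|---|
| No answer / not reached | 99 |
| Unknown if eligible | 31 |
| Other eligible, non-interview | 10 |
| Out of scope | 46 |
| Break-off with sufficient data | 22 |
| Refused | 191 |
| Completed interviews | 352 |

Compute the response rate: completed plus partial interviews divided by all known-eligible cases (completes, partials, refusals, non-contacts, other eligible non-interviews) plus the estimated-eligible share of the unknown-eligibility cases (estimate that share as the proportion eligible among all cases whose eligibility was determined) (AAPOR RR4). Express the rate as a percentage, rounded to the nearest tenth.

Top → 352 + 22 = 374
Known eligible → 352 + 22 + 191 + 99 + 10 = 674
e = 674 / (674 + 46) = 674 / 720 = 0.9361
e × U → 0.9361 × 31 = 29.02
Denom → 674 + 29.02 = 703.02
RR4 = 374 / 703.02 = 0.5320

53.2%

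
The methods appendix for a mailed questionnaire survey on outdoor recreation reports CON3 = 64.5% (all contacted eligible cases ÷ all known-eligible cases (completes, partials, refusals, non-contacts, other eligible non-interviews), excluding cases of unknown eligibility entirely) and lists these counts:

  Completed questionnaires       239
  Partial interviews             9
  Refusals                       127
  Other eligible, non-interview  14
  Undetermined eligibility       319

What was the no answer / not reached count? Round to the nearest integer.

Top → 239 + 9 + 127 + 14 = 389
CON3 = 389 / D = 0.645
D = 389 / 0.645 = 603.1
Other denominator terms total 389
no answer / not reached = 603.1 − 389 ≈ 214

214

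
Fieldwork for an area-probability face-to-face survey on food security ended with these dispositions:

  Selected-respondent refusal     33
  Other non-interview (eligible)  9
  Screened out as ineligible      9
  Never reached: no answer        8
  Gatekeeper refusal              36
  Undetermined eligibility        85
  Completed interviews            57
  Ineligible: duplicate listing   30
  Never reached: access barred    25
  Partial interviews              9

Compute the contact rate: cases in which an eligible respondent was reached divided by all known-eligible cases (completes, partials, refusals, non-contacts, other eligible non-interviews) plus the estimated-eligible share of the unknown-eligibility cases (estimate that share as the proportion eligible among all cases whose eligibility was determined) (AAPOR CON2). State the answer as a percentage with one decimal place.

58.4%

Declined to participate = 36 + 33 = 69
Never reached = 8 + 25 = 33
Not eligible = 9 + 30 = 39
Num: 57 + 9 + 69 + 9 = 144
Eligible (known): 57 + 9 + 69 + 33 + 9 = 177
e = 177 / (177 + 39) = 177 / 216 = 0.8194
Estimated eligible among unknowns: 0.8194 × 85 = 69.65
Denominator: 177 + 69.65 = 246.65
CON2 = 144 / 246.65 = 0.5838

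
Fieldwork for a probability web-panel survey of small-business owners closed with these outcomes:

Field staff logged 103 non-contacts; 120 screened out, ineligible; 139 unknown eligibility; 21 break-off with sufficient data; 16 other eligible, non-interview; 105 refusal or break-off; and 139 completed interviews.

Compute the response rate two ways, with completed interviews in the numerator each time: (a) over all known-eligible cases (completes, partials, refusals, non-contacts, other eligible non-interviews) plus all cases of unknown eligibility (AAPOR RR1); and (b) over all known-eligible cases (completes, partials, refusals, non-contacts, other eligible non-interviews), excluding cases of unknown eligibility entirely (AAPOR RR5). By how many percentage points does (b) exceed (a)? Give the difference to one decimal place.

9.6

Numerator: 139
Base: 139 + 21 + 105 + 103 + 16 + 139 = 523
RR1 = 139 / 523 = 0.2658
Base: 139 + 21 + 105 + 103 + 16 = 384
RR5 = 139 / 384 = 0.3620
Difference = 36.20 − 26.58 = 9.62 percentage points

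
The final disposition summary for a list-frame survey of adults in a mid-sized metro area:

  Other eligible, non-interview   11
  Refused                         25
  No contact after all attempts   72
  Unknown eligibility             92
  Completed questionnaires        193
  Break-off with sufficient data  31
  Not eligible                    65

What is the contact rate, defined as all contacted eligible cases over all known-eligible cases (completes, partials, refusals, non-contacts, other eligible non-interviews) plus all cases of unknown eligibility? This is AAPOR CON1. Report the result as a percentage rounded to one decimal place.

Num: 193 + 31 + 25 + 11 = 260
Denom: 193 + 31 + 25 + 72 + 11 + 92 = 424
CON1 = 260 / 424 = 0.6132

61.3%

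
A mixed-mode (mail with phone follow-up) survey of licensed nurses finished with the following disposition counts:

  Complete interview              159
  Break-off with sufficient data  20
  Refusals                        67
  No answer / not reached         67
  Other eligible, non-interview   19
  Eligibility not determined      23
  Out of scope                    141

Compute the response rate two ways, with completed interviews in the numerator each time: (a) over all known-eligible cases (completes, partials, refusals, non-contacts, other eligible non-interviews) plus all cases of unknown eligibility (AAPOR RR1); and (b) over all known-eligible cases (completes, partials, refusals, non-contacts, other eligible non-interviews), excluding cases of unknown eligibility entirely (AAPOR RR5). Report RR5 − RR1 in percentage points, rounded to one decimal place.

3.1

Numerator → 159
Denom → 159 + 20 + 67 + 67 + 19 + 23 = 355
RR1 = 159 / 355 = 0.4479
Denom → 159 + 20 + 67 + 67 + 19 = 332
RR5 = 159 / 332 = 0.4789
Difference = 47.89 − 44.79 = 3.10 percentage points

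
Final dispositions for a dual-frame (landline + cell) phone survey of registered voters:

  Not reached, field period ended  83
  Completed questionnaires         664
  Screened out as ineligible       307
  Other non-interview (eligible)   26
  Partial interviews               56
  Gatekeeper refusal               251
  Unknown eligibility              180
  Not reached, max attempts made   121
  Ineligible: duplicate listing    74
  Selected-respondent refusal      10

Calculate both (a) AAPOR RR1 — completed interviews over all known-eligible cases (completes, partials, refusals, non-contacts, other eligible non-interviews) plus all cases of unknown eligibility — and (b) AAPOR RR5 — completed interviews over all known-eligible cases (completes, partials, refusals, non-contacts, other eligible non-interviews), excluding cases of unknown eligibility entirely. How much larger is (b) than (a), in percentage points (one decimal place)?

Declined to participate = 251 + 10 = 261
No contact after all attempts = 83 + 121 = 204
Not eligible = 307 + 74 = 381
Num = 664
Denominator = 664 + 56 + 261 + 204 + 26 + 180 = 1391
RR1 = 664 / 1391 = 0.4774
Denominator = 664 + 56 + 261 + 204 + 26 = 1211
RR5 = 664 / 1211 = 0.5483
Difference = 54.83 − 47.74 = 7.09 percentage points

7.1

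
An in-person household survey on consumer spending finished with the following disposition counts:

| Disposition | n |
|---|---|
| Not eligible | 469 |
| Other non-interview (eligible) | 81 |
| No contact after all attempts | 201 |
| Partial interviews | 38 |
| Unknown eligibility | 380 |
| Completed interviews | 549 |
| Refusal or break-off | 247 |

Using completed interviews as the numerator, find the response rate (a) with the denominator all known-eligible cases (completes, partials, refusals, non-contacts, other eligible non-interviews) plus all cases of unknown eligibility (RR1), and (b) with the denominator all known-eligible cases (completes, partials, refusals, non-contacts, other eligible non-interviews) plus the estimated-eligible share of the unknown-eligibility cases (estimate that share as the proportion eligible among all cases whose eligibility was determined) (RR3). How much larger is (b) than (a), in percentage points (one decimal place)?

Top: 549
Denom: 549 + 38 + 247 + 201 + 81 + 380 = 1496
RR1 = 549 / 1496 = 0.3670
Eligible (known): 549 + 38 + 247 + 201 + 81 = 1116
e = 1116 / (1116 + 469) = 1116 / 1585 = 0.7041
Estimated eligible among unknowns: 0.7041 × 380 = 267.56
Denom: 1116 + 267.56 = 1383.56
RR3 = 549 / 1383.56 = 0.3968
Difference = 39.68 − 36.70 = 2.98 percentage points

3.0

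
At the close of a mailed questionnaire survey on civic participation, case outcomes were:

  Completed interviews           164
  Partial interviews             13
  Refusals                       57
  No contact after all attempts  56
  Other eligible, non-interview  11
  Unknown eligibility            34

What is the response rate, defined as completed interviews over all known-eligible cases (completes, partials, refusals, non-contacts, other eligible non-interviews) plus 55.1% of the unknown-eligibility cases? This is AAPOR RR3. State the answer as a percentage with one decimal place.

51.3%

Top → 164
Known eligible → 164 + 13 + 57 + 56 + 11 = 301
Eligible share of unknowns → 0.5510 × 34 = 18.73
Base → 301 + 18.73 = 319.73
RR3 = 164 / 319.73 = 0.5129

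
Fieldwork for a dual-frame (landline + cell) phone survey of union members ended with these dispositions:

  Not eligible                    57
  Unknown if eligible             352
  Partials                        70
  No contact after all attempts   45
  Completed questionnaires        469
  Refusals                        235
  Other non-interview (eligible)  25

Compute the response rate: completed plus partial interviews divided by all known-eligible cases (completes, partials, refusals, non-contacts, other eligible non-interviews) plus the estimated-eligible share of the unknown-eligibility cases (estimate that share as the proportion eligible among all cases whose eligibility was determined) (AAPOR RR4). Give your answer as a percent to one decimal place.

45.9%

Num = 469 + 70 = 539
Determined eligible = 469 + 70 + 235 + 45 + 25 = 844
e = 844 / (844 + 57) = 844 / 901 = 0.9367
Eligible share of unknowns = 0.9367 × 352 = 329.72
Denom = 844 + 329.72 = 1173.72
RR4 = 539 / 1173.72 = 0.4592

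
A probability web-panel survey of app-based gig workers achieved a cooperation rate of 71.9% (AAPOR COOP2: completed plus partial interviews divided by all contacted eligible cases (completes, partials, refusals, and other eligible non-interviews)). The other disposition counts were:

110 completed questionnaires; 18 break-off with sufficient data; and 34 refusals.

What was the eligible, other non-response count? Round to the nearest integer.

16

Numerator → 110 + 18 = 128
COOP2 = 128 / D = 0.719
D = 128 / 0.719 = 178.0
Rest of base = 162
eligible, other non-response = 178.0 − 162 ≈ 16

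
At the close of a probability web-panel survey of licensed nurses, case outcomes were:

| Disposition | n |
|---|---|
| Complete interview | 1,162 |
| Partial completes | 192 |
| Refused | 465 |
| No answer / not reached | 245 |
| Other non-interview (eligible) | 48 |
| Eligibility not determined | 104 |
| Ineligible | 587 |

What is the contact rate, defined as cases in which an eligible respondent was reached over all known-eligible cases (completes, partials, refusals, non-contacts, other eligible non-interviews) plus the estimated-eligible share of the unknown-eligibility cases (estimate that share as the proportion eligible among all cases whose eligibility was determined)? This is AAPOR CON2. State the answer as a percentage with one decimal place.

Numerator = 1162 + 192 + 465 + 48 = 1867
Known eligible = 1162 + 192 + 465 + 245 + 48 = 2112
e = 2112 / (2112 + 587) = 2112 / 2699 = 0.7825
Eligible share of unknowns = 0.7825 × 104 = 81.38
Denominator = 2112 + 81.38 = 2193.38
CON2 = 1867 / 2193.38 = 0.8512

85.1%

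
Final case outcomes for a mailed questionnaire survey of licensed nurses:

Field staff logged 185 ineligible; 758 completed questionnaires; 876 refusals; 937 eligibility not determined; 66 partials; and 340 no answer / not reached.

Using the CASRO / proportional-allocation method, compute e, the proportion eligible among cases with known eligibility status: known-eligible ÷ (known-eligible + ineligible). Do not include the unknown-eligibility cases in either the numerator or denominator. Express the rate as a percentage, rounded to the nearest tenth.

Determined eligible → 758 + 66 + 876 + 340 = 2040
e = 2040 / (2040 + 185) = 2040 / 2225 = 0.9169

91.7%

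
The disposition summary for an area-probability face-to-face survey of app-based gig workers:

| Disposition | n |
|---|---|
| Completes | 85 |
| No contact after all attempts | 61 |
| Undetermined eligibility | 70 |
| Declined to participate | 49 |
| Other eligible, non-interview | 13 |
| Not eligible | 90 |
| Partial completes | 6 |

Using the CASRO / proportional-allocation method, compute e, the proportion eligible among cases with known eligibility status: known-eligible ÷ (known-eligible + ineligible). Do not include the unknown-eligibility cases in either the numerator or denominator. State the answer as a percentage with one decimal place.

Known eligible → 85 + 6 + 49 + 61 + 13 = 214
e = 214 / (214 + 90) = 214 / 304 = 0.7039

70.4%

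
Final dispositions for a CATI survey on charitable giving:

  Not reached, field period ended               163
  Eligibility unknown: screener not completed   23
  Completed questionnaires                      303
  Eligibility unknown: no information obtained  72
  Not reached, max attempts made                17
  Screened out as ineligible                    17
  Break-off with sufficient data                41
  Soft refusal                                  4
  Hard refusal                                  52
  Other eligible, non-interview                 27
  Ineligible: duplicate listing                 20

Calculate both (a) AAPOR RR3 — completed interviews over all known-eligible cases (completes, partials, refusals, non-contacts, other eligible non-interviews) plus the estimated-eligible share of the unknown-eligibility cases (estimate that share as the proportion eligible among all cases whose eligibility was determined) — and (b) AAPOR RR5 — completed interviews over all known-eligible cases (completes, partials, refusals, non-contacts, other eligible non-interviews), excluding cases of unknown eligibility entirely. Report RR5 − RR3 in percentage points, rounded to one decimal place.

6.4

Refusal or break-off = 52 + 4 = 56
Non-contacts = 163 + 17 = 180
Unknown eligibility = 23 + 72 = 95
Out of scope = 17 + 20 = 37
Numerator = 303
Determined eligible = 303 + 41 + 56 + 180 + 27 = 607
e = 607 / (607 + 37) = 607 / 644 = 0.9425
Estimated eligible among unknowns = 0.9425 × 95 = 89.54
Base = 607 + 89.54 = 696.54
RR3 = 303 / 696.54 = 0.4350
Base = 303 + 41 + 56 + 180 + 27 = 607
RR5 = 303 / 607 = 0.4992
Difference = 49.92 − 43.50 = 6.42 percentage points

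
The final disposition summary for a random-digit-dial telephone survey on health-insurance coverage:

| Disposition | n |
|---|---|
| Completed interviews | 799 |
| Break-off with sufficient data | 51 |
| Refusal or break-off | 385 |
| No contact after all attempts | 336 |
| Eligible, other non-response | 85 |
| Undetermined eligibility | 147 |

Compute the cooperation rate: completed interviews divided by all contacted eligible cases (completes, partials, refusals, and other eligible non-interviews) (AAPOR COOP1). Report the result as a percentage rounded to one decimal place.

60.5%

Numerator = 799
Denom = 799 + 51 + 385 + 85 = 1320
COOP1 = 799 / 1320 = 0.6053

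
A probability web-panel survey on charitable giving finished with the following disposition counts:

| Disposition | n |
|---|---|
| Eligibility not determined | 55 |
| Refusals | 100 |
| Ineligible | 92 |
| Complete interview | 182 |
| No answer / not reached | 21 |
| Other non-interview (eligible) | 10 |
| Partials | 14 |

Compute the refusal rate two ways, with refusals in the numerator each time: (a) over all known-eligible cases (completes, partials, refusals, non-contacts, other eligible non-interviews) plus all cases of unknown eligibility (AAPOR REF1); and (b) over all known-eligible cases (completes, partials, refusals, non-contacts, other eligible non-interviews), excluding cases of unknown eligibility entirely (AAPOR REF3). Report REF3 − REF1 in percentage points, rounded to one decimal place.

4.4

Num → 100
Denominator → 182 + 14 + 100 + 21 + 10 + 55 = 382
REF1 = 100 / 382 = 0.2618
Denominator → 182 + 14 + 100 + 21 + 10 = 327
REF3 = 100 / 327 = 0.3058
Difference = 30.58 − 26.18 = 4.40 percentage points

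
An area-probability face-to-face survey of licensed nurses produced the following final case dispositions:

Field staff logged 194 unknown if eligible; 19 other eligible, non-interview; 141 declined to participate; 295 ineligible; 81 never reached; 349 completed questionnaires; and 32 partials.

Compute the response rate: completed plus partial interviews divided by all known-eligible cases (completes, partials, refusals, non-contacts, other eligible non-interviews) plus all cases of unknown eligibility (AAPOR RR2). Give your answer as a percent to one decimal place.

Top = 349 + 32 = 381
Base = 349 + 32 + 141 + 81 + 19 + 194 = 816
RR2 = 381 / 816 = 0.4669

46.7%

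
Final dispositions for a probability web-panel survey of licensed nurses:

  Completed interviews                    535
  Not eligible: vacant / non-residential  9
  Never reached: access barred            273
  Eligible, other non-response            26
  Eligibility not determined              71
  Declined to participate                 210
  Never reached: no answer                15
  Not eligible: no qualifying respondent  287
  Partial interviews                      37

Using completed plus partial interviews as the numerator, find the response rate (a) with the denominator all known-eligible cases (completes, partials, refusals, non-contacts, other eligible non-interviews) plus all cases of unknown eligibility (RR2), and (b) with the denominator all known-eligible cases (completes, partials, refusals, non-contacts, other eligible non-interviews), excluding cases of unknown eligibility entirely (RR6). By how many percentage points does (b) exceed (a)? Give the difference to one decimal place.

3.2

No answer / not reached = 15 + 273 = 288
Not eligible = 287 + 9 = 296
Numerator → 535 + 37 = 572
Base → 535 + 37 + 210 + 288 + 26 + 71 = 1167
RR2 = 572 / 1167 = 0.4901
Base → 535 + 37 + 210 + 288 + 26 = 1096
RR6 = 572 / 1096 = 0.5219
Difference = 52.19 − 49.01 = 3.18 percentage points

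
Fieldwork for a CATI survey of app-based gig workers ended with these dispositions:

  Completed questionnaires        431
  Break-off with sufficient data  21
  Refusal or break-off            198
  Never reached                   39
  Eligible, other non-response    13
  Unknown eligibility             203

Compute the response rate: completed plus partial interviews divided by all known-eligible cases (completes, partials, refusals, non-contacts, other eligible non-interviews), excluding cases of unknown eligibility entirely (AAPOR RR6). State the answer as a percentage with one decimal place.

64.4%

Numerator = 431 + 21 = 452
Base = 431 + 21 + 198 + 39 + 13 = 702
RR6 = 452 / 702 = 0.6439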